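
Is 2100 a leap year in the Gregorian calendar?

2100 is not a leap year (divisible by 100 but not 400).

No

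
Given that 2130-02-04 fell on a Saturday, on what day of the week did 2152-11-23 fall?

Day-of-year of February 4, 2130: 35.
Day-of-year of November 23, 2152: 328.
2130 has 365 days, so 365 − 35 = 330 days remain in 2130.
Full years 2131–2151: 16 common + 5 leap = 16×365 + 5×366 = 7670 days.
Total: 330 + 7670 + 328 = 8328 days.
8328 mod 7 = 5, so 5 days after Saturday is Thursday.

Thursday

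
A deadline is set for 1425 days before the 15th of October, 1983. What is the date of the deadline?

the 20th of November, 1979

Count 1425 days before October 15, 1983:
Day-of-year of November 20, 1979: 324.
Day-of-year of October 15, 1983: 288.
1979 has 365 days, so 365 − 324 = 41 days remain in 1979.
Full years: 1980: 366; 1981: 365; 1982: 365. Sum = 1096.
Total: 41 + 1096 + 288 = 1425 days.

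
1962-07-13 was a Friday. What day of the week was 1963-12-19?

Thursday

July 1962: 31 − 13 = 18 days remain.
Then 16 full months totalling 487 days.
December 1–19, 1963: 19 days.
Total: 18 + 487 + 19 = 524 days.
524 mod 7 = 6, so 6 days after Friday is Thursday.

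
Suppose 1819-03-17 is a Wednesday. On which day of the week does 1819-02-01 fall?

Count forward from the earlier date (February 1, 1819) to the later (March 17, 1819):
February 1819: 28 − 1 = 27 days remain (1819 is not a leap year, so February has 28 days).
March 1–17, 1819: 17 days.
Total: 27 + 17 = 44 days.
44 mod 7 = 2, so 2 days before Wednesday is Monday.

Monday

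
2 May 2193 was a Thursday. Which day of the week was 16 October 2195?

May 2193: 31 − 2 = 29 days remain.
Then 28 full months totalling 852 days.
October 1–16, 2195: 16 days.
Total: 29 + 852 + 16 = 897 days.
897 mod 7 = 1, so 1 day after Thursday is Friday.

Friday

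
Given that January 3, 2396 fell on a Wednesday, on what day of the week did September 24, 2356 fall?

Monday

Count forward from the earlier date (September 24, 2356) to the later (January 3, 2396):
Day-of-year of September 24, 2356: 268.
Day-of-year of January 3, 2396: 3.
2356 has 366 days, so 366 − 268 = 98 days remain in 2356.
Full years 2357–2395: 30 common + 9 leap = 30×365 + 9×366 = 14244 days.
Total: 98 + 14244 + 3 = 14345 days.
14345 mod 7 = 2, so 2 days before Wednesday is Monday.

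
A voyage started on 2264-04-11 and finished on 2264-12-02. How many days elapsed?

235

April 2264: 30 − 11 = 19 days remain.
Then May (31), June (30), July (31), August (31), September (30), October (31), November (30): 31 + 30 + 31 + 31 + 30 + 31 + 30 = 214 days.
December 1–2, 2264: 2 days.
Total: 19 + 214 + 2 = 235 days.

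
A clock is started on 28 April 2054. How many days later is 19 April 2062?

2913

From April 28, 2054 to April 28, 2061: 7 years, of which 2 contain a Feb 29 — 5×365 + 2×366 = 2557 days.
April 2061: 30 − 28 = 2 days remain.
Then 11 full months totalling 335 days.
April 1–19, 2062: 19 days.
Residual: 356 days.
Total: 2913 days.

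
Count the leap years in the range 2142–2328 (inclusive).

Years divisible by 4: 2144, 2148, …, 2328 — 47 in all.
Of these, 2200, 2300 are divisible by 100 but not 400, so not leap.
Leap years: 47 − 2 = 45.

45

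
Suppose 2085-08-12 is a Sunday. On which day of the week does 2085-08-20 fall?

Within August 2085: 20 − 12 = 8 days.
8 mod 7 = 1, so 1 day after Sunday is Monday.

Monday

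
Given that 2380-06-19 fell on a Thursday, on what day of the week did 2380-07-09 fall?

June 2380: 30 − 19 = 11 days remain.
July 1–9, 2380: 9 days.
Total: 11 + 9 = 20 days.
20 mod 7 = 6, so 6 days after Thursday is Wednesday.

Wednesday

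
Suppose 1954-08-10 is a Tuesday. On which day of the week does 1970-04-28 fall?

Tuesday

Day-of-year of August 10, 1954: 222.
Day-of-year of April 28, 1970: 118.
1954 has 365 days, so 365 − 222 = 143 days remain in 1954.
Full years 1955–1969: 11 common + 4 leap = 11×365 + 4×366 = 5479 days.
Total: 143 + 5479 + 118 = 5740 days.
5740 is a multiple of 7, so 1970-04-28 falls on the same weekday: Tuesday.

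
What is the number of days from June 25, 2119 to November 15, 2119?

June 2119: 30 − 25 = 5 days remain.
Then July (31), August (31), September (30), October (31): 31 + 31 + 30 + 31 = 123 days.
November 1–15, 2119: 15 days.
Total: 5 + 123 + 15 = 143 days.

143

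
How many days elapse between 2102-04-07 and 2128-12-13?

Day-of-year of April 7, 2102: 97.
Day-of-year of December 13, 2128: 348.
2102 has 365 days, so 365 − 97 = 268 days remain in 2102.
Full years 2103–2127: 19 common + 6 leap = 19×365 + 6×366 = 9131 days.
Total: 268 + 9131 + 348 = 9747 days.

9747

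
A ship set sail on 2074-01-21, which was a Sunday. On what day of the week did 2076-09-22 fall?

Tuesday

Day-of-year of January 21, 2074: 21.
Day-of-year of September 22, 2076: 266.
2074 has 365 days, so 365 − 21 = 344 days remain in 2074.
Full years: 2075: 365. Sum = 365.
Total: 344 + 365 + 266 = 975 days.
975 mod 7 = 2, so 2 days after Sunday is Tuesday.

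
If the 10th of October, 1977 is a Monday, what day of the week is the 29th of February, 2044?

From October 10, 1977 to October 10, 2043: 66 years, of which 16 contain a Feb 29 — 50×365 + 16×366 = 24106 days.
(2000 is a leap year (divisible by 400).)
October 2043: 31 − 10 = 21 days remain.
Then November (30), December (31), January (31): 30 + 31 + 31 = 92 days.
February 1–29, 2044: 29 days (2044 is a leap year).
Residual: 142 days.
Total: 24248 days.
24248 is a multiple of 7, so the 29th of February, 2044 falls on the same weekday: Monday.

Monday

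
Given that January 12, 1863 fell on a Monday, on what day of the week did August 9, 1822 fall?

Count forward from the earlier date (August 9, 1822) to the later (January 12, 1863):
Day-of-year of August 9, 1822: 221.
Day-of-year of January 12, 1863: 12.
1822 has 365 days, so 365 − 221 = 144 days remain in 1822.
Full years 1823–1862: 30 common + 10 leap = 30×365 + 10×366 = 14610 days.
Total: 144 + 14610 + 12 = 14766 days.
14766 mod 7 = 3, so 3 days before Monday is Friday.

Friday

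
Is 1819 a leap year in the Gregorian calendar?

No

1819 is not a leap year.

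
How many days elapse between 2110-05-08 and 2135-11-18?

Day-of-year of May 8, 2110: 128.
Day-of-year of November 18, 2135: 322.
2110 has 365 days, so 365 − 128 = 237 days remain in 2110.
Full years 2111–2134: 18 common + 6 leap = 18×365 + 6×366 = 8766 days.
Total: 237 + 8766 + 322 = 9325 days.

9325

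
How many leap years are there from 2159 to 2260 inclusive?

25

Years divisible by 4: 2160, 2164, …, 2260 — 26 in all.
Of these, 2200 is divisible by 100 but not 400, so not leap.
Leap years: 26 − 1 = 25.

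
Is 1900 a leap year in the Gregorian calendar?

No

1900 is not a leap year (divisible by 100 but not 400).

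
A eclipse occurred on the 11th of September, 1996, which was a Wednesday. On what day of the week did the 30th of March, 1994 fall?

Wednesday

Count forward from the earlier date (March 30, 1994) to the later (September 11, 1996):
Day-of-year of March 30, 1994: 89.
Day-of-year of September 11, 1996: 255.
1994 has 365 days, so 365 − 89 = 276 days remain in 1994.
Full years: 1995: 365. Sum = 365.
Total: 276 + 365 + 255 = 896 days.
896 is a multiple of 7, so the 30th of March, 1994 falls on the same weekday: Wednesday.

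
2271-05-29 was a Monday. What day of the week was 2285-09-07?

Day-of-year of May 29, 2271: 149.
Day-of-year of September 7, 2285: 250.
2271 has 365 days, so 365 − 149 = 216 days remain in 2271.
Full years 2272–2284: 9 common + 4 leap = 9×365 + 4×366 = 4749 days.
Total: 216 + 4749 + 250 = 5215 days.
5215 is a multiple of 7, so 2285-09-07 falls on the same weekday: Monday.

Monday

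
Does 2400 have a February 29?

2400 is a leap year (divisible by 400).

Yes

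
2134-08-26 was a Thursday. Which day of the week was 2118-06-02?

Count forward from the earlier date (June 2, 2118) to the later (August 26, 2134):
From June 2, 2118 to June 2, 2134: 16 years, of which 4 contain a Feb 29 — 12×365 + 4×366 = 5844 days.
June 2134: 30 − 2 = 28 days remain.
Then July (31): 31 days.
August 1–26, 2134: 26 days.
Residual: 85 days.
Total: 5929 days.
5929 is a multiple of 7, so 2118-06-02 falls on the same weekday: Thursday.

Thursday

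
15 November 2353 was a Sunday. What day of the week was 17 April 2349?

Count forward from the earlier date (April 17, 2349) to the later (November 15, 2353):
April 17, 2349 → April 17, 2350: 365 days.
April 17, 2350 → April 17, 2351: 365 days.
April 17, 2351 → April 17, 2352: 366 days (2352 is a leap year).
April 17, 2352 → April 17, 2353: 365 days.
April 2353: 30 − 17 = 13 days remain.
Then May (31), June (30), July (31), August (31), September (30), October (31): 31 + 30 + 31 + 31 + 30 + 31 = 184 days.
November 1–15, 2353: 15 days.
Residual: 212 days.
Total: 1673 days.
1673 is a multiple of 7, so 17 April 2349 falls on the same weekday: Sunday.

Sunday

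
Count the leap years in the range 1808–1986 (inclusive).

44

Years divisible by 4: 1808, 1812, …, 1984 — 45 in all.
Of these, 1900 is divisible by 100 but not 400, so not leap.
Leap years: 45 − 1 = 44.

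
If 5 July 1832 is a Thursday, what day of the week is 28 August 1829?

Count forward from the earlier date (August 28, 1829) to the later (July 5, 1832):
August 28, 1829 → August 28, 1830: 365 days.
August 28, 1830 → August 28, 1831: 365 days.
August 1831: 31 − 28 = 3 days remain.
Then 10 full months totalling 304 days.
July 1–5, 1832: 5 days.
Residual: 312 days.
Total: 1042 days.
1042 mod 7 = 6, so 6 days before Thursday is Friday.

Friday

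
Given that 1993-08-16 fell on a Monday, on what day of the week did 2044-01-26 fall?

Day-of-year of August 16, 1993: 228.
Day-of-year of January 26, 2044: 26.
1993 has 365 days, so 365 − 228 = 137 days remain in 1993.
Full years 1994–2043: 38 common + 12 leap = 38×365 + 12×366 = 18262 days.
Total: 137 + 18262 + 26 = 18425 days.
18425 mod 7 = 1, so 1 day after Monday is Tuesday.

Tuesday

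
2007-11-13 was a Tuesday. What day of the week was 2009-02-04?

Wednesday

November 2007: 30 − 13 = 17 days remain.
Then 14 full months totalling 428 days.
February 1–4, 2009: 4 days (2009 is not a leap year).
Total: 17 + 428 + 4 = 449 days.
449 mod 7 = 1, so 1 day after Tuesday is Wednesday.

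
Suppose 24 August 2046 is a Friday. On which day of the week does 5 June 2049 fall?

August 24, 2046 → August 24, 2047: 365 days.
August 24, 2047 → August 24, 2048: 366 days (2048 is a leap year).
August 2048: 31 − 24 = 7 days remain.
Then 9 full months totalling 273 days.
June 1–5, 2049: 5 days.
Residual: 285 days.
Total: 1016 days.
1016 mod 7 = 1, so 1 day after Friday is Saturday.

Saturday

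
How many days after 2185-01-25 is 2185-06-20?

146

January 2185: 31 − 25 = 6 days remain.
Then February 2185 (28), March (31), April (30), May (31): 28 + 31 + 30 + 31 = 120 days.
June 1–20, 2185: 20 days.
Total: 6 + 120 + 20 = 146 days.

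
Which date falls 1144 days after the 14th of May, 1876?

the 2nd of July, 1879

Count 1144 days after May 14, 1876:
Day-of-year of May 14, 1876: 135.
Day-of-year of July 2, 1879: 183.
1876 has 366 days, so 366 − 135 = 231 days remain in 1876.
Full years: 1877: 365; 1878: 365. Sum = 730.
Total: 231 + 730 + 183 = 1144 days.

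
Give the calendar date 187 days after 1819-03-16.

1819-09-19

Count 187 days after March 16, 1819:
March 1819: 31 − 16 = 15 days remain.
Then April (30), May (31), June (30), July (31), August (31): 30 + 31 + 30 + 31 + 31 = 153 days.
September 1–19, 1819: 19 days.
Total: 15 + 153 + 19 = 187 days.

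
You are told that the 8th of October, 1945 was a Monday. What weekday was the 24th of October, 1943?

Count forward from the earlier date (October 24, 1943) to the later (October 8, 1945):
Day-of-year of October 24, 1943: 297.
Day-of-year of October 8, 1945: 281.
1943 has 365 days, so 365 − 297 = 68 days remain in 1943.
Full years: 1944: 366. Sum = 366.
Total: 68 + 366 + 281 = 715 days.
715 mod 7 = 1, so 1 day before Monday is Sunday.

Sunday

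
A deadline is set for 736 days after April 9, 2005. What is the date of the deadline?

April 15, 2007

Count 736 days after April 9, 2005:
Day-of-year of April 9, 2005: 99.
Day-of-year of April 15, 2007: 105.
2005 has 365 days, so 365 − 99 = 266 days remain in 2005.
Full years: 2006: 365. Sum = 365.
Total: 266 + 365 + 105 = 736 days.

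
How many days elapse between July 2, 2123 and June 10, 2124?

344

Day-of-year of July 2, 2123: 183.
Day-of-year of June 10, 2124: 162.
2123 has 365 days, so 365 − 183 = 182 days remain in 2123.
Total: 182 + 162 = 344 days.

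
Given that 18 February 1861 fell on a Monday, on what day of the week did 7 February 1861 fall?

Count forward from the earlier date (February 7, 1861) to the later (February 18, 1861):
Within February 1861: 18 − 7 = 11 days.
11 mod 7 = 4, so 4 days before Monday is Thursday.

Thursday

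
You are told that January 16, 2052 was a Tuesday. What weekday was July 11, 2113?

From January 16, 2052 to January 16, 2113: 61 years, of which 15 contain a Feb 29 — 46×365 + 15×366 = 22280 days.
(2100 is not a leap year (divisible by 100 but not 400).)
January 2113: 31 − 16 = 15 days remain.
Then February 2113 (28), March (31), April (30), May (31), June (30): 28 + 31 + 30 + 31 + 30 = 150 days.
July 1–11, 2113: 11 days.
Residual: 176 days.
Total: 22456 days.
22456 is a multiple of 7, so July 11, 2113 falls on the same weekday: Tuesday.

Tuesday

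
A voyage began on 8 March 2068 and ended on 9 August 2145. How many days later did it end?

Day-of-year of March 8, 2068: 68.
Day-of-year of August 9, 2145: 221.
2068 has 366 days, so 366 − 68 = 298 days remain in 2068.
Full years 2069–2144: 58 common + 18 leap = 58×365 + 18×366 = 27758 days.
Total: 298 + 27758 + 221 = 28277 days.

28277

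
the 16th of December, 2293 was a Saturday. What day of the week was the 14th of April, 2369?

Monday

Day-of-year of December 16, 2293: 350.
Day-of-year of April 14, 2369: 104.
2293 has 365 days, so 365 − 350 = 15 days remain in 2293.
Full years 2294–2368: 57 common + 18 leap = 57×365 + 18×366 = 27393 days.
Total: 15 + 27393 + 104 = 27512 days.
27512 mod 7 = 2, so 2 days after Saturday is Monday.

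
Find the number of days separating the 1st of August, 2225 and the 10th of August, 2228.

1105

Day-of-year of August 1, 2225: 213.
Day-of-year of August 10, 2228: 223.
2225 has 365 days, so 365 − 213 = 152 days remain in 2225.
Full years: 2226: 365; 2227: 365. Sum = 730.
Total: 152 + 730 + 223 = 1105 days.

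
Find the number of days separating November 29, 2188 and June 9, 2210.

7861

Day-of-year of November 29, 2188: 334.
Day-of-year of June 9, 2210: 160.
2188 has 366 days, so 366 − 334 = 32 days remain in 2188.
Full years 2189–2209: 17 common + 4 leap = 17×365 + 4×366 = 7669 days.
Total: 32 + 7669 + 160 = 7861 days.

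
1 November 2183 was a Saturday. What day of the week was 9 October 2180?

Monday

Count forward from the earlier date (October 9, 2180) to the later (November 1, 2183):
October 9, 2180 → October 9, 2181: 365 days.
October 9, 2181 → October 9, 2182: 365 days.
October 9, 2182 → October 9, 2183: 365 days.
October 2183: 31 − 9 = 22 days remain.
November 1, 2183: 1 day.
Residual: 23 days.
Total: 1118 days.
1118 mod 7 = 5, so 5 days before Saturday is Monday.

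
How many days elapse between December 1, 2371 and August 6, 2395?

8649

From December 1, 2371 to December 1, 2394: 23 years, of which 6 contain a Feb 29 — 17×365 + 6×366 = 8401 days.
December 2394: 31 − 1 = 30 days remain.
Then January (31), February 2395 (28), March (31), April (30), May (31), June (30), July (31): 31 + 28 + 31 + 30 + 31 + 30 + 31 = 212 days.
August 1–6, 2395: 6 days.
Residual: 248 days.
Total: 8649 days.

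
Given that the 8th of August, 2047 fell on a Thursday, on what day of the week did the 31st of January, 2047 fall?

Count forward from the earlier date (January 31, 2047) to the later (August 8, 2047):
January 2047: 31 − 31 = 0 days remain.
Then February 2047 (28), March (31), April (30), May (31), June (30), July (31): 28 + 31 + 30 + 31 + 30 + 31 = 181 days.
August 1–8, 2047: 8 days.
Total: 0 + 181 + 8 = 189 days.
189 is a multiple of 7, so the 31st of January, 2047 falls on the same weekday: Thursday.

Thursday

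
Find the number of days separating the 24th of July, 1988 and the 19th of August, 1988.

July 1988: 31 − 24 = 7 days remain.
August 1–19, 1988: 19 days.
Total: 7 + 19 = 26 days.

26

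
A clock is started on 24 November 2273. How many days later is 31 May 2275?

553

November 24, 2273 → November 24, 2274: 365 days.
November 2274: 30 − 24 = 6 days remain.
Then December (31), January (31), February 2275 (28), March (31), April (30): 31 + 31 + 28 + 31 + 30 = 151 days.
May 1–31, 2275: 31 days.
Residual: 188 days.
Total: 553 days.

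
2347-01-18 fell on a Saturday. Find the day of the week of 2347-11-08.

Saturday

January 2347: 31 − 18 = 13 days remain.
Then 9 full months totalling 273 days.
November 1–8, 2347: 8 days.
Total: 13 + 273 + 8 = 294 days.
294 is a multiple of 7, so 2347-11-08 falls on the same weekday: Saturday.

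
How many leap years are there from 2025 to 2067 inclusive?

Years divisible by 4 in [2025, 2067]: 2028, 2032, 2036, 2040, 2044, 2048, 2052, 2056, 2060, 2064.
No century exceptions apply. Count: 10.

10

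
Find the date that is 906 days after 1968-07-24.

1971-01-16

Count 906 days after July 24, 1968:
July 24, 1968 → July 24, 1969: 365 days.
July 24, 1969 → July 24, 1970: 365 days.
July 1970: 31 − 24 = 7 days remain.
Then August (31), September (30), October (31), November (30), December (31): 31 + 30 + 31 + 30 + 31 = 153 days.
January 1–16, 1971: 16 days.
Residual: 176 days.
Total: 906 days.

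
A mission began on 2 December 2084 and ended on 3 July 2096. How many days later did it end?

From December 2, 2084 to December 2, 2095: 11 years, of which 2 contain a Feb 29 — 9×365 + 2×366 = 4017 days.
December 2095: 31 − 2 = 29 days remain.
Then January (31), February 2096 (29), March (31), April (30), May (31), June (30): 31 + 29 + 31 + 30 + 31 + 30 = 182 days.
July 1–3, 2096: 3 days.
Residual: 214 days.
Total: 4231 days.

4231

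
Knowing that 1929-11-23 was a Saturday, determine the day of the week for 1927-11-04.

Friday

Count forward from the earlier date (November 4, 1927) to the later (November 23, 1929):
November 1927: 30 − 4 = 26 days remain.
Then 23 full months totalling 701 days.
November 1–23, 1929: 23 days.
Total: 26 + 701 + 23 = 750 days.
750 mod 7 = 1, so 1 day before Saturday is Friday.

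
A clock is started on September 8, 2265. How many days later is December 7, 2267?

September 8, 2265 → September 8, 2266: 365 days.
September 8, 2266 → September 8, 2267: 365 days.
September 2267: 30 − 8 = 22 days remain.
Then October (31), November (30): 31 + 30 = 61 days.
December 1–7, 2267: 7 days.
Residual: 90 days.
Total: 820 days.

820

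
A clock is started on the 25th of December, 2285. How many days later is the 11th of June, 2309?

8568

From December 25, 2285 to December 25, 2308: 23 years, of which 5 contain a Feb 29 — 18×365 + 5×366 = 8400 days.
(2300 is not a leap year (divisible by 100 but not 400).)
December 2308: 31 − 25 = 6 days remain.
Then January (31), February 2309 (28), March (31), April (30), May (31): 31 + 28 + 31 + 30 + 31 = 151 days.
June 1–11, 2309: 11 days.
Residual: 168 days.
Total: 8568 days.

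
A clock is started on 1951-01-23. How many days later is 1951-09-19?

January 1951: 31 − 23 = 8 days remain.
Then February 1951 (28), March (31), April (30), May (31), June (30), July (31), August (31): 28 + 31 + 30 + 31 + 30 + 31 + 31 = 212 days.
September 1–19, 1951: 19 days.
Total: 8 + 212 + 19 = 239 days.

239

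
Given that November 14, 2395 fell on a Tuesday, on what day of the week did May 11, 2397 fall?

Sunday

November 2395: 30 − 14 = 16 days remain.
Then 17 full months totalling 517 days.
May 1–11, 2397: 11 days.
Total: 16 + 517 + 11 = 544 days.
544 mod 7 = 5, so 5 days after Tuesday is Sunday.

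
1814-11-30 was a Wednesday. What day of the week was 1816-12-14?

Saturday

Day-of-year of November 30, 1814: 334.
Day-of-year of December 14, 1816: 349.
1814 has 365 days, so 365 − 334 = 31 days remain in 1814.
Full years: 1815: 365. Sum = 365.
Total: 31 + 365 + 349 = 745 days.
745 mod 7 = 3, so 3 days after Wednesday is Saturday.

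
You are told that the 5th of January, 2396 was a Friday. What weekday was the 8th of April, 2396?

Monday

January 2396: 31 − 5 = 26 days remain.
Then February 2396 (29), March (31): 29 + 31 = 60 days.
April 1–8, 2396: 8 days.
Total: 26 + 60 + 8 = 94 days.
94 mod 7 = 3, so 3 days after Friday is Monday.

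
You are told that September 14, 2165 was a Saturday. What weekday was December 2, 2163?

Friday

Count forward from the earlier date (December 2, 2163) to the later (September 14, 2165):
Day-of-year of December 2, 2163: 336.
Day-of-year of September 14, 2165: 257.
2163 has 365 days, so 365 − 336 = 29 days remain in 2163.
Full years: 2164: 366. Sum = 366.
Total: 29 + 366 + 257 = 652 days.
652 mod 7 = 1, so 1 day before Saturday is Friday.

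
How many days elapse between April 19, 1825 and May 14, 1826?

April 1825: 30 − 19 = 11 days remain.
Then 12 full months totalling 365 days.
May 1–14, 1826: 14 days.
Total: 11 + 365 + 14 = 390 days.

390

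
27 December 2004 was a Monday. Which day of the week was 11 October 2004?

Count forward from the earlier date (October 11, 2004) to the later (December 27, 2004):
October 2004: 31 − 11 = 20 days remain.
Then November (30): 30 days.
December 1–27, 2004: 27 days.
Total: 20 + 30 + 27 = 77 days.
77 is a multiple of 7, so 11 October 2004 falls on the same weekday: Monday.

Monday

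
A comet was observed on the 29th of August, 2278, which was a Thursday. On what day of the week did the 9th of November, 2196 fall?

Wednesday

Count forward from the earlier date (November 9, 2196) to the later (August 29, 2278):
Day-of-year of November 9, 2196: 314.
Day-of-year of August 29, 2278: 241.
2196 has 366 days, so 366 − 314 = 52 days remain in 2196.
Full years 2197–2277: 62 common + 19 leap = 62×365 + 19×366 = 29584 days.
Total: 52 + 29584 + 241 = 29877 days.
29877 mod 7 = 1, so 1 day before Thursday is Wednesday.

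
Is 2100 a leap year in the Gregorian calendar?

No

2100 is not a leap year (divisible by 100 but not 400).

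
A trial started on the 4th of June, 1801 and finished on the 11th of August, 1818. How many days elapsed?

6277

Day-of-year of June 4, 1801: 155.
Day-of-year of August 11, 1818: 223.
1801 has 365 days, so 365 − 155 = 210 days remain in 1801.
Full years 1802–1817: 12 common + 4 leap = 12×365 + 4×366 = 5844 days.
Total: 210 + 5844 + 223 = 6277 days.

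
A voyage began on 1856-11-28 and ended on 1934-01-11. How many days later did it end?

Day-of-year of November 28, 1856: 333.
Day-of-year of January 11, 1934: 11.
1856 has 366 days, so 366 − 333 = 33 days remain in 1856.
Full years 1857–1933: 59 common + 18 leap = 59×365 + 18×366 = 28123 days.
Total: 33 + 28123 + 11 = 28167 days.

28167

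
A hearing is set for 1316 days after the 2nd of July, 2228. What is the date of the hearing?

the 8th of February, 2232

Count 1316 days after July 2, 2228:
July 2, 2228 → July 2, 2229: 365 days.
July 2, 2229 → July 2, 2230: 365 days.
July 2, 2230 → July 2, 2231: 365 days.
July 2231: 31 − 2 = 29 days remain.
Then August (31), September (30), October (31), November (30), December (31), January (31): 31 + 30 + 31 + 30 + 31 + 31 = 184 days.
February 1–8, 2232: 8 days (2232 is a leap year).
Residual: 221 days.
Total: 1316 days.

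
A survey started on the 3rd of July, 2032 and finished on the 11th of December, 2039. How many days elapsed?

Day-of-year of July 3, 2032: 185.
Day-of-year of December 11, 2039: 345.
2032 has 366 days, so 366 − 185 = 181 days remain in 2032.
Full years: 2033: 365; 2034: 365; 2035: 365; 2036: 366; 2037: 365; 2038: 365. Sum = 2191.
Total: 181 + 2191 + 345 = 2717 days.

2717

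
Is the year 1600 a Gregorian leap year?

Yes

1600 is a leap year (divisible by 400).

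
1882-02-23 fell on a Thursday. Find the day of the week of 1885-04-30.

February 23, 1882 → February 23, 1883: 365 days.
February 23, 1883 → February 23, 1884: 365 days.
February 23, 1884 → February 23, 1885: 366 days (1884 is a leap year).
February 1885: 28 − 23 = 5 days remain (1885 is not a leap year, so February has 28 days).
Then March (31): 31 days.
April 1–30, 1885: 30 days.
Residual: 66 days.
Total: 1162 days.
1162 is a multiple of 7, so 1885-04-30 falls on the same weekday: Thursday.

Thursday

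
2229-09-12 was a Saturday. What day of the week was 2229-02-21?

Count forward from the earlier date (February 21, 2229) to the later (September 12, 2229):
February 2229: 28 − 21 = 7 days remain (2229 is not a leap year, so February has 28 days).
Then March (31), April (30), May (31), June (30), July (31), August (31): 31 + 30 + 31 + 30 + 31 + 31 = 184 days.
September 1–12, 2229: 12 days.
Total: 7 + 184 + 12 = 203 days.
203 is a multiple of 7, so 2229-02-21 falls on the same weekday: Saturday.

Saturday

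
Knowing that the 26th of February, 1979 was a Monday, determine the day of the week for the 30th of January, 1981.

February 26, 1979 → February 26, 1980: 365 days.
February 1980: 29 − 26 = 3 days remain (1980 is a leap year, so February has 29 days).
Then 10 full months totalling 306 days.
January 1–30, 1981: 30 days.
Residual: 339 days.
Total: 704 days.
704 mod 7 = 4, so 4 days after Monday is Friday.

Friday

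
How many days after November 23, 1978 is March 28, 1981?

November 23, 1978 → November 23, 1979: 365 days.
November 23, 1979 → November 23, 1980: 366 days (1980 is a leap year).
November 1980: 30 − 23 = 7 days remain.
Then December (31), January (31), February 1981 (28): 31 + 31 + 28 = 90 days.
March 1–28, 1981: 28 days.
Residual: 125 days.
Total: 856 days.

856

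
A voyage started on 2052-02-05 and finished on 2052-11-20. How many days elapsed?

289

February 2052: 29 − 5 = 24 days remain (2052 is a leap year, so February has 29 days).
Then March (31), April (30), May (31), June (30), July (31), August (31), September (30), October (31): 31 + 30 + 31 + 30 + 31 + 31 + 30 + 31 = 245 days.
November 1–20, 2052: 20 days.
Total: 24 + 245 + 20 = 289 days.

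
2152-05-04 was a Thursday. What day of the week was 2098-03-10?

Count forward from the earlier date (March 10, 2098) to the later (May 4, 2152):
Day-of-year of March 10, 2098: 69.
Day-of-year of May 4, 2152: 125.
2098 has 365 days, so 365 − 69 = 296 days remain in 2098.
Full years 2099–2151: 41 common + 12 leap = 41×365 + 12×366 = 19357 days.
Total: 296 + 19357 + 125 = 19778 days.
19778 mod 7 = 3, so 3 days before Thursday is Monday.

Monday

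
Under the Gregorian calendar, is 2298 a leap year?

2298 is not a leap year.

No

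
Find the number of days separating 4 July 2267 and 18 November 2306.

14381

Day-of-year of July 4, 2267: 185.
Day-of-year of November 18, 2306: 322.
2267 has 365 days, so 365 − 185 = 180 days remain in 2267.
Full years 2268–2305: 29 common + 9 leap = 29×365 + 9×366 = 13879 days.
Total: 180 + 13879 + 322 = 14381 days.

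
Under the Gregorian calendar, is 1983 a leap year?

No

1983 is not a leap year.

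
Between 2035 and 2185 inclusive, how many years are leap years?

37

Years divisible by 4: 2036, 2040, …, 2184 — 38 in all.
Of these, 2100 is divisible by 100 but not 400, so not leap.
Leap years: 38 − 1 = 37.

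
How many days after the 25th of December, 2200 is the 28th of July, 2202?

Day-of-year of December 25, 2200: 359.
Day-of-year of July 28, 2202: 209.
2200 has 365 days, so 365 − 359 = 6 days remain in 2200.
Full years: 2201: 365. Sum = 365.
Total: 6 + 365 + 209 = 580 days.

580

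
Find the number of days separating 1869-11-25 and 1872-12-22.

1123

Day-of-year of November 25, 1869: 329.
Day-of-year of December 22, 1872: 357.
1869 has 365 days, so 365 − 329 = 36 days remain in 1869.
Full years: 1870: 365; 1871: 365. Sum = 730.
Total: 36 + 730 + 357 = 1123 days.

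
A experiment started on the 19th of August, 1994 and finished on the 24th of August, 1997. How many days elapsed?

1101

August 19, 1994 → August 19, 1995: 365 days.
August 19, 1995 → August 19, 1996: 366 days (1996 is a leap year).
August 19, 1996 → August 19, 1997: 365 days.
Within August 1997: 24 − 19 = 5 days.
Total: 1101 days.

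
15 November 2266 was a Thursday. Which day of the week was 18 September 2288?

Tuesday

Day-of-year of November 15, 2266: 319.
Day-of-year of September 18, 2288: 262.
2266 has 365 days, so 365 − 319 = 46 days remain in 2266.
Full years 2267–2287: 16 common + 5 leap = 16×365 + 5×366 = 7670 days.
Total: 46 + 7670 + 262 = 7978 days.
7978 mod 7 = 5, so 5 days after Thursday is Tuesday.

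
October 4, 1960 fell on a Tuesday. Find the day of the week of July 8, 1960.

Friday

Count forward from the earlier date (July 8, 1960) to the later (October 4, 1960):
July 1960: 31 − 8 = 23 days remain.
Then August (31), September (30): 31 + 30 = 61 days.
October 1–4, 1960: 4 days.
Total: 23 + 61 + 4 = 88 days.
88 mod 7 = 4, so 4 days before Tuesday is Friday.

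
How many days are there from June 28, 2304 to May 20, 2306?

June 2304: 30 − 28 = 2 days remain.
Then 22 full months totalling 669 days.
May 1–20, 2306: 20 days.
Total: 2 + 669 + 20 = 691 days.

691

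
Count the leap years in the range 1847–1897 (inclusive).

13

Years divisible by 4: 1848, 1852, …, 1896 — 13 in all.
No century exceptions apply. Count: 13.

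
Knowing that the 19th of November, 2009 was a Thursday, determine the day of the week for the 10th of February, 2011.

November 2009: 30 − 19 = 11 days remain.
Then 14 full months totalling 427 days.
February 1–10, 2011: 10 days (2011 is not a leap year).
Total: 11 + 427 + 10 = 448 days.
448 is a multiple of 7, so the 10th of February, 2011 falls on the same weekday: Thursday.

Thursday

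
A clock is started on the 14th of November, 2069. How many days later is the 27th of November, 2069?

Within November 2069: 27 − 14 = 13 days.

13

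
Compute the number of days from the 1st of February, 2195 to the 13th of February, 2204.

Day-of-year of February 1, 2195: 32.
Day-of-year of February 13, 2204: 44.
2195 has 365 days, so 365 − 32 = 333 days remain in 2195.
Full years 2196–2203: 7 common + 1 leap = 7×365 + 1×366 = 2921 days.
Total: 333 + 2921 + 44 = 3298 days.

3298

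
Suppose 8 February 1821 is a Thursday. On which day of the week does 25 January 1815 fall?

Count forward from the earlier date (January 25, 1815) to the later (February 8, 1821):
Day-of-year of January 25, 1815: 25.
Day-of-year of February 8, 1821: 39.
1815 has 365 days, so 365 − 25 = 340 days remain in 1815.
Full years: 1816: 366; 1817: 365; 1818: 365; 1819: 365; 1820: 366. Sum = 1827.
Total: 340 + 1827 + 39 = 2206 days.
2206 mod 7 = 1, so 1 day before Thursday is Wednesday.

Wednesday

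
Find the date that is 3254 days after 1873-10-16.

1882-09-13

Count 3254 days after October 16, 1873:
Day-of-year of October 16, 1873: 289.
Day-of-year of September 13, 1882: 256.
1873 has 365 days, so 365 − 289 = 76 days remain in 1873.
Full years 1874–1881: 6 common + 2 leap = 6×365 + 2×366 = 2922 days.
Total: 76 + 2922 + 256 = 3254 days.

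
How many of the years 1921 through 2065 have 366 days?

Years divisible by 4: 1924, 1928, …, 2064 — 36 in all.
2000 is divisible by 400, so still leap.
No century exceptions apply. Count: 36.

36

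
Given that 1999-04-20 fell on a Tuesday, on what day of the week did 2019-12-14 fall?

Day-of-year of April 20, 1999: 110.
Day-of-year of December 14, 2019: 348.
1999 has 365 days, so 365 − 110 = 255 days remain in 1999.
Full years 2000–2018: 14 common + 5 leap = 14×365 + 5×366 = 6940 days.
Total: 255 + 6940 + 348 = 7543 days.
7543 mod 7 = 4, so 4 days after Tuesday is Saturday.

Saturday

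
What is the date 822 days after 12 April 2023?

12 July 2025

Count 822 days after April 12, 2023:
April 2023: 30 − 12 = 18 days remain.
Then 26 full months totalling 792 days.
July 1–12, 2025: 12 days.
Total: 18 + 792 + 12 = 822 days.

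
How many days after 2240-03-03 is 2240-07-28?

March 2240: 31 − 3 = 28 days remain.
Then April (30), May (31), June (30): 30 + 31 + 30 = 91 days.
July 1–28, 2240: 28 days.
Total: 28 + 91 + 28 = 147 days.

147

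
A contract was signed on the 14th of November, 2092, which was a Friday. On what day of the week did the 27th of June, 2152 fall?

Day-of-year of November 14, 2092: 319.
Day-of-year of June 27, 2152: 179.
2092 has 366 days, so 366 − 319 = 47 days remain in 2092.
Full years 2093–2151: 46 common + 13 leap = 46×365 + 13×366 = 21548 days.
Total: 47 + 21548 + 179 = 21774 days.
21774 mod 7 = 4, so 4 days after Friday is Tuesday.

Tuesday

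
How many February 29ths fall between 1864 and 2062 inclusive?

49

Years divisible by 4: 1864, 1868, …, 2060 — 50 in all.
Of these, 1900 is divisible by 100 but not 400, so not leap.
2000 is divisible by 400, so still leap.
Leap years: 50 − 1 = 49.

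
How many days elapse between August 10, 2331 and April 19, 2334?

August 10, 2331 → August 10, 2332: 366 days (2332 is a leap year).
August 10, 2332 → August 10, 2333: 365 days.
August 2333: 31 − 10 = 21 days remain.
Then September (30), October (31), November (30), December (31), January (31), February 2334 (28), March (31): 30 + 31 + 30 + 31 + 31 + 28 + 31 = 212 days.
April 1–19, 2334: 19 days.
Residual: 252 days.
Total: 983 days.

983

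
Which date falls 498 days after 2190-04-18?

2191-08-29

Count 498 days after April 18, 2190:
April 2190: 30 − 18 = 12 days remain.
Then 15 full months totalling 457 days.
August 1–29, 2191: 29 days.
Total: 12 + 457 + 29 = 498 days.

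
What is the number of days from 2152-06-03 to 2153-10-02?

Day-of-year of June 3, 2152: 155.
Day-of-year of October 2, 2153: 275.
2152 has 366 days, so 366 − 155 = 211 days remain in 2152.
Total: 211 + 275 = 486 days.

486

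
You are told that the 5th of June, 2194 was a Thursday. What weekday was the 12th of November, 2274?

From June 5, 2194 to June 5, 2274: 80 years, of which 19 contain a Feb 29 — 61×365 + 19×366 = 29219 days.
(2200 is not a leap year (divisible by 100 but not 400).)
June 2274: 30 − 5 = 25 days remain.
Then July (31), August (31), September (30), October (31): 31 + 31 + 30 + 31 = 123 days.
November 1–12, 2274: 12 days.
Residual: 160 days.
Total: 29379 days.
29379 is a multiple of 7, so the 12th of November, 2274 falls on the same weekday: Thursday.

Thursday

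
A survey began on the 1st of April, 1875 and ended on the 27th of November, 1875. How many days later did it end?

April 1875: 30 − 1 = 29 days remain.
Then May (31), June (30), July (31), August (31), September (30), October (31): 31 + 30 + 31 + 31 + 30 + 31 = 184 days.
November 1–27, 1875: 27 days.
Total: 29 + 184 + 27 = 240 days.

240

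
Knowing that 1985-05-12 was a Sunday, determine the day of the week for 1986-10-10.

May 1985: 31 − 12 = 19 days remain.
Then 16 full months totalling 487 days.
October 1–10, 1986: 10 days.
Total: 19 + 487 + 10 = 516 days.
516 mod 7 = 5, so 5 days after Sunday is Friday.

Friday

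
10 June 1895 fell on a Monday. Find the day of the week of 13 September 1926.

From June 10, 1895 to June 10, 1926: 31 years, of which 7 contain a Feb 29 — 24×365 + 7×366 = 11322 days.
(1900 is not a leap year (divisible by 100 but not 400).)
June 1926: 30 − 10 = 20 days remain.
Then July (31), August (31): 31 + 31 = 62 days.
September 1–13, 1926: 13 days.
Residual: 95 days.
Total: 11417 days.
11417 is a multiple of 7, so 13 September 1926 falls on the same weekday: Monday.

Monday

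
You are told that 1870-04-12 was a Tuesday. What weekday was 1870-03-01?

Tuesday

Count forward from the earlier date (March 1, 1870) to the later (April 12, 1870):
March 1870: 31 − 1 = 30 days remain.
April 1–12, 1870: 12 days.
Total: 30 + 12 = 42 days.
42 is a multiple of 7, so 1870-03-01 falls on the same weekday: Tuesday.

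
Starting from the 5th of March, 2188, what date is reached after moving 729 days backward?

the 7th of March, 2186

Count 729 days before March 5, 2188:
Day-of-year of March 7, 2186: 66.
Day-of-year of March 5, 2188: 65.
2186 has 365 days, so 365 − 66 = 299 days remain in 2186.
Full years: 2187: 365. Sum = 365.
Total: 299 + 365 + 65 = 729 days.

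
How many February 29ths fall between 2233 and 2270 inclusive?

9

Years divisible by 4 in [2233, 2270]: 2236, 2240, 2244, 2248, 2252, 2256, 2260, 2264, 2268.
No century exceptions apply. Count: 9.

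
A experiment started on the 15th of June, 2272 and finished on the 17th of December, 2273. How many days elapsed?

June 2272: 30 − 15 = 15 days remain.
Then 17 full months totalling 518 days.
December 1–17, 2273: 17 days.
Total: 15 + 518 + 17 = 550 days.

550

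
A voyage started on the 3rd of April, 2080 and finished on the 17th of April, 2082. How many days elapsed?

744

April 3, 2080 → April 3, 2081: 365 days.
April 3, 2081 → April 3, 2082: 365 days.
Within April 2082: 17 − 3 = 14 days.
Total: 744 days.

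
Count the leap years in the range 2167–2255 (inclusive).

Years divisible by 4: 2168, 2172, …, 2252 — 22 in all.
Of these, 2200 is divisible by 100 but not 400, so not leap.
Leap years: 22 − 1 = 21.

21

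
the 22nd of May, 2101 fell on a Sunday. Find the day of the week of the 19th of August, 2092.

Tuesday

Count forward from the earlier date (August 19, 2092) to the later (May 22, 2101):
Day-of-year of August 19, 2092: 232.
Day-of-year of May 22, 2101: 142.
2092 has 366 days, so 366 − 232 = 134 days remain in 2092.
Full years 2093–2100: 7 common + 1 leap = 7×365 + 1×366 = 2921 days.
Total: 134 + 2921 + 142 = 3197 days.
3197 mod 7 = 5, so 5 days before Sunday is Tuesday.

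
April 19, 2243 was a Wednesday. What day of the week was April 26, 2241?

Monday

Count forward from the earlier date (April 26, 2241) to the later (April 19, 2243):
Day-of-year of April 26, 2241: 116.
Day-of-year of April 19, 2243: 109.
2241 has 365 days, so 365 − 116 = 249 days remain in 2241.
Full years: 2242: 365. Sum = 365.
Total: 249 + 365 + 109 = 723 days.
723 mod 7 = 2, so 2 days before Wednesday is Monday.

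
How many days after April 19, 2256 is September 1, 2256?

135

April 2256: 30 − 19 = 11 days remain.
Then May (31), June (30), July (31), August (31): 31 + 30 + 31 + 31 = 123 days.
September 1, 2256: 1 day.
Total: 11 + 123 + 1 = 135 days.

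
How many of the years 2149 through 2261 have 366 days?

Years divisible by 4: 2152, 2156, …, 2260 — 28 in all.
Of these, 2200 is divisible by 100 but not 400, so not leap.
Leap years: 28 − 1 = 27.

27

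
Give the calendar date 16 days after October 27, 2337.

November 12, 2337

Count 16 days after October 27, 2337:
October 2337: 31 − 27 = 4 days remain.
November 1–12, 2337: 12 days.
Total: 4 + 12 = 16 days.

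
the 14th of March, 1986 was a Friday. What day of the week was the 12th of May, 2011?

Thursday

Day-of-year of March 14, 1986: 73.
Day-of-year of May 12, 2011: 132.
1986 has 365 days, so 365 − 73 = 292 days remain in 1986.
Full years 1987–2010: 18 common + 6 leap = 18×365 + 6×366 = 8766 days.
Total: 292 + 8766 + 132 = 9190 days.
9190 mod 7 = 6, so 6 days after Friday is Thursday.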